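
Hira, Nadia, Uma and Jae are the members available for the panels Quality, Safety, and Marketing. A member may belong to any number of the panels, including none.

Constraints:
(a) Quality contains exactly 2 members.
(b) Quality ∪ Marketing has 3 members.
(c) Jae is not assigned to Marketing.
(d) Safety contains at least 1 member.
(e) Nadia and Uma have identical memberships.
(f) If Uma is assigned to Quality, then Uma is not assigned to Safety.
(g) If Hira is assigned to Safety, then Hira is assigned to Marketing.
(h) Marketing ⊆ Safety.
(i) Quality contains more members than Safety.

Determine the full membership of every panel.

From (c): Jae ∉ Marketing.
Suppose Hira ∈ Quality: no assignment then satisfies all the clues, so Hira ∉ Quality.

Quality = {Nadia, Uma}; Safety = {Hira}; Marketing = {Hira}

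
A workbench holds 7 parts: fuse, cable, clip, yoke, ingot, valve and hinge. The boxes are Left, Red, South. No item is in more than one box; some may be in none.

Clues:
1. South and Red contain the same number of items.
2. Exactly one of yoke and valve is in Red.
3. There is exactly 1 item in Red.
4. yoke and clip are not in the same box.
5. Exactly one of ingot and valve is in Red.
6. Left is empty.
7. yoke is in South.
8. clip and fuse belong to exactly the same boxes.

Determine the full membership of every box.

From (7): yoke ∈ South.
(2) (exactly one): valve ∈ Red.
(3): Red already has 1, so the rest are out.
(4): clip ∉ South.
(6): Left already has 0, so the rest are out.
(8): fuse matches clip: fuse ∉ South.
Suppose cable ∈ South: no assignment then satisfies all the clues, so cable ∉ South.

Left = {}; Red = {valve}; South = {yoke}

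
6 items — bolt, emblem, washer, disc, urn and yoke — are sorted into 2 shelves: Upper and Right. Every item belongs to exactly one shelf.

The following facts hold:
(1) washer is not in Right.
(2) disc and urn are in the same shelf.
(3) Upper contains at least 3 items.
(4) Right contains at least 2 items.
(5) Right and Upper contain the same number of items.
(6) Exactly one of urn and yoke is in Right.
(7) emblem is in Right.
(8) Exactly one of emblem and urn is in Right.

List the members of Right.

Right = {bolt, emblem, yoke}

From (1): washer ∉ Right.
From (7): emblem ∈ Right.
(8) (exactly one): urn ∉ Right.
Only one shelf left: washer ∈ Upper.
Only one shelf left: urn ∈ Upper.
(2): disc matches urn: disc ∈ Upper.
(6) (exactly one): yoke ∈ Right.
Suppose bolt ∉ Right: no assignment then satisfies all the clues, so bolt ∈ Right.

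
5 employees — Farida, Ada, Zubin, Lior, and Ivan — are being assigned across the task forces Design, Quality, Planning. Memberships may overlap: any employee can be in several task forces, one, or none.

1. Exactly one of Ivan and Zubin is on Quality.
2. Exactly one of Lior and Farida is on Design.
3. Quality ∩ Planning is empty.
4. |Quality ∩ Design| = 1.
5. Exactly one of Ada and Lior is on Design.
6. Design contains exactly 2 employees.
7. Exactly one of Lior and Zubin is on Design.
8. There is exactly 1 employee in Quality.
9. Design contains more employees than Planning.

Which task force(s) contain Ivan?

Ivan: Design, Quality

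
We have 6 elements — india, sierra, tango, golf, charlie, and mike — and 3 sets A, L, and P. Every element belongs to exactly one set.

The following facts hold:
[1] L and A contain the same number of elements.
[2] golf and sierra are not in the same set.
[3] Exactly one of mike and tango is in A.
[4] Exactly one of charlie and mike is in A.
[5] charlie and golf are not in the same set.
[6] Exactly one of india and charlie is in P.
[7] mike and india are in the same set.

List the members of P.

P = {charlie, sierra}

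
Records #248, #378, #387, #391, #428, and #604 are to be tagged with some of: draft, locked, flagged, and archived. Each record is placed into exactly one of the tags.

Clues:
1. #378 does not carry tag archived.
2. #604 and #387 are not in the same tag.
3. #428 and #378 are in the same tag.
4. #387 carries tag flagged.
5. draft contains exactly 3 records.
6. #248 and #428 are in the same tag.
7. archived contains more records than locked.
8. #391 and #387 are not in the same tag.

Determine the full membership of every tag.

draft = {#248, #378, #428}; locked = {}; flagged = {#387}; archived = {#391, #604}

From (1): #378 ∉ archived.
From (4): #387 ∈ flagged.
(2): #604 ∉ flagged.
(3): #428 matches #378: #428 ∉ archived.
(6): #248 matches #428: #248 ∉ archived.
(8): #391 ∉ flagged.
Suppose #248 ∉ draft: no assignment then satisfies all the clues, so #248 ∈ draft.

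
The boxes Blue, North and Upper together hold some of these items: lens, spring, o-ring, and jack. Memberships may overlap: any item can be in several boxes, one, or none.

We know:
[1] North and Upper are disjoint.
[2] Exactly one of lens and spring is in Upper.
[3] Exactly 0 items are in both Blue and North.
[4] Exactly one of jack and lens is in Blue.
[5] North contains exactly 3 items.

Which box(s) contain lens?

lens: Blue, Upper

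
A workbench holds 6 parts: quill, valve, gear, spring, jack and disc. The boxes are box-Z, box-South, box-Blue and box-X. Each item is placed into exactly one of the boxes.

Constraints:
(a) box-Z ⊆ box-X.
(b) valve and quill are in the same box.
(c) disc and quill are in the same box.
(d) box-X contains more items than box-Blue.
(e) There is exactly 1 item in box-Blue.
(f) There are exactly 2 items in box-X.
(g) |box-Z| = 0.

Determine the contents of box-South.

box-South = {disc, quill, valve}

(g): box-Z already has 0, so the rest are out.
Suppose quill ∉ box-South: no assignment then satisfies all the clues, so quill ∈ box-South.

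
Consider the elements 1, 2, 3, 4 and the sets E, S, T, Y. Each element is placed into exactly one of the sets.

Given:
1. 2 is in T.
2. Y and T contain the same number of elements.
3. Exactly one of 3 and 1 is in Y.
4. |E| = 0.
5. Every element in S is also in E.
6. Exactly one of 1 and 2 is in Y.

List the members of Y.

From (1): 2 ∈ T.
(4): E already has 0, so the rest are out.
(5) contrapositive: 1 ∉ S.
(5) contrapositive: 3 ∉ S.
(5) contrapositive: 4 ∉ S.
(6) (exactly one): 1 ∈ Y.
(3) (exactly one): 3 ∉ Y.
Only one set left: 3 ∈ T.
Suppose 4 ∉ Y: no assignment then satisfies all the clues, so 4 ∈ Y.

Y = {1, 4}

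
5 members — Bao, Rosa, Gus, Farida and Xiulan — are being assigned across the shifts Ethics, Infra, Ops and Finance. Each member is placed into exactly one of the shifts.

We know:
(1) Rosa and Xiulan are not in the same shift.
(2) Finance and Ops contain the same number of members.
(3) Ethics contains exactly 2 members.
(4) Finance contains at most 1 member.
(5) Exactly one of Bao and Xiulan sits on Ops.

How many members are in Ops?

1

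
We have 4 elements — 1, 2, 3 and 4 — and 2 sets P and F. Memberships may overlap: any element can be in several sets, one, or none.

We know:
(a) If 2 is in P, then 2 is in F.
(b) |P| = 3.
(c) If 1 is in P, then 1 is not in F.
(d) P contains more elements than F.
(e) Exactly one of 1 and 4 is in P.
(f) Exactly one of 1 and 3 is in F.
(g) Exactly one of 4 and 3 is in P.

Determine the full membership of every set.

P = {1, 2, 3}; F = {2, 3}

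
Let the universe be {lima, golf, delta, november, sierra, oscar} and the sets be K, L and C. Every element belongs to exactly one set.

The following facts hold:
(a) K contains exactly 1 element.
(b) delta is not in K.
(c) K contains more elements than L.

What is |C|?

5

From (b): delta ∉ K.
Suppose lima ∈ L: no assignment then satisfies all the clues, so lima ∉ L.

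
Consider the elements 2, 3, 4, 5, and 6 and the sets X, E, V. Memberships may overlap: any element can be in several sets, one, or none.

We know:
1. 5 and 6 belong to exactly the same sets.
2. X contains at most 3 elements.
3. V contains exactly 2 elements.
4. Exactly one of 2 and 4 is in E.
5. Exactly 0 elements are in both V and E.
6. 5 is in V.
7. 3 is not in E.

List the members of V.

From (6): 5 ∈ V.
From (7): 3 ∉ E.
(1): 6 matches 5: 6 ∈ V.
(3): V already has 2, so the rest are out.

V = {5, 6}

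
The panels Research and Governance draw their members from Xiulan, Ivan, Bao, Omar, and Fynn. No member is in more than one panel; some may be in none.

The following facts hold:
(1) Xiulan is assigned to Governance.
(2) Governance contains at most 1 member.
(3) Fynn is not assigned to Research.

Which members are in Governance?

From (1): Xiulan ∈ Governance.
From (3): Fynn ∉ Research.
(2): Governance already has 1, so the rest are out.

Governance = {Xiulan}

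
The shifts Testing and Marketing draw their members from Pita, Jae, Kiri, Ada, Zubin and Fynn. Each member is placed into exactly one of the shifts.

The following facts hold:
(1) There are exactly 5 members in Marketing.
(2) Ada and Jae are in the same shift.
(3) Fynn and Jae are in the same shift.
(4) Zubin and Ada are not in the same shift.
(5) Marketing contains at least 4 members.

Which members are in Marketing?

Marketing = {Ada, Fynn, Jae, Kiri, Pita}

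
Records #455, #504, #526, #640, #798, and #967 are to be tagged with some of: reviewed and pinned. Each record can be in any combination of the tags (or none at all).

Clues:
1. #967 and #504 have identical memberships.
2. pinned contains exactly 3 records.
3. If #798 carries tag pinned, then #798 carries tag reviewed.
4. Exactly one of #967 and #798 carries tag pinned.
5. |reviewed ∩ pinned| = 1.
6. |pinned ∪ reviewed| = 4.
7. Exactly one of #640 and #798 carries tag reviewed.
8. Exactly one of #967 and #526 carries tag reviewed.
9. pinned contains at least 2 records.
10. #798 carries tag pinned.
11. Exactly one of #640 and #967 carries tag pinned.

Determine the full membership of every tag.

From (10): #798 ∈ pinned.
(3): #798 ∈ reviewed.
(4) (exactly one): #967 ∉ pinned.
(7) (exactly one): #640 ∉ reviewed.
(11) (exactly one): #640 ∈ pinned.
(1): #504 matches #967: #504 ∉ pinned.
Suppose #455 ∈ reviewed: no assignment then satisfies all the clues, so #455 ∉ reviewed.

reviewed = {#526, #798}; pinned = {#455, #640, #798}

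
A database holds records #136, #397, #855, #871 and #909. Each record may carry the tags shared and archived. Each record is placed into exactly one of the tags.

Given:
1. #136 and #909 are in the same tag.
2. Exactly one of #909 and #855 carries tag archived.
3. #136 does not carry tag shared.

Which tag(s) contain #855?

From (3): #136 ∉ shared.
(1): #909 matches #136: #909 ∉ shared.
Only one tag left: #136 ∈ archived.
Only one tag left: #909 ∈ archived.
(2) (exactly one): #855 ∉ archived.
Only one tag left: #855 ∈ shared.

#855: shared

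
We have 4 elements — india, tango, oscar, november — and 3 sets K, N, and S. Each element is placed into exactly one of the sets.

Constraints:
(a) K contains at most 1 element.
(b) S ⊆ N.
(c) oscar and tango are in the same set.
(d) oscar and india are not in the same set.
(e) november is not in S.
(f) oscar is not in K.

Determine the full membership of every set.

K = {india}; N = {november, oscar, tango}; S = {}

From (e): november ∉ S.
From (f): oscar ∉ K.
(c): tango matches oscar: tango ∉ K.
Suppose india ∉ K: no assignment then satisfies all the clues, so india ∈ K.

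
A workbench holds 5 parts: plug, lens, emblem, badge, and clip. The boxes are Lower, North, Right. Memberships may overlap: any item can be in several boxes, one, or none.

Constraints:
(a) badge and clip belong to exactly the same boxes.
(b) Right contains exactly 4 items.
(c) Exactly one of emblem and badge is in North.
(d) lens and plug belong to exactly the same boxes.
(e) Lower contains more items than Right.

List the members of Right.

Right = {badge, clip, lens, plug}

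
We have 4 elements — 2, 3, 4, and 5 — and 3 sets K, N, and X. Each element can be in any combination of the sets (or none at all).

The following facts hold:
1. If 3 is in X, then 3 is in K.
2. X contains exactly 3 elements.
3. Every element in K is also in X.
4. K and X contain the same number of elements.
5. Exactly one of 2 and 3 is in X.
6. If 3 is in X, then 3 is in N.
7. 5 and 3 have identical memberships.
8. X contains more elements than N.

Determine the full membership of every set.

K = {3, 4, 5}; N = {3, 5}; X = {3, 4, 5}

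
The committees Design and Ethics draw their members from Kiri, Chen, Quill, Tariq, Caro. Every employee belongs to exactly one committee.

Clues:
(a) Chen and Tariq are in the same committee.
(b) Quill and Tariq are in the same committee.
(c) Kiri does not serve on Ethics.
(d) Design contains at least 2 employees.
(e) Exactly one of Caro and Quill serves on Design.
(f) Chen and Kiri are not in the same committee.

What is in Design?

Design = {Caro, Kiri}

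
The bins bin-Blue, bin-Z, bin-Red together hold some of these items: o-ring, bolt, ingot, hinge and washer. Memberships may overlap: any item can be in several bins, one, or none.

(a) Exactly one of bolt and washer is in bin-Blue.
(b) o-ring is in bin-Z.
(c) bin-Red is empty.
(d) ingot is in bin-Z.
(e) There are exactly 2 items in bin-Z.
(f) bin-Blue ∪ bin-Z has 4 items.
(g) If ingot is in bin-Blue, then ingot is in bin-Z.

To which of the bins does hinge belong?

hinge: bin-Blue

From (b): o-ring ∈ bin-Z.
From (d): ingot ∈ bin-Z.
(c): bin-Red already has 0, so the rest are out.
(e): bin-Z already has 2, so the rest are out.
Suppose hinge ∉ bin-Blue: no assignment then satisfies all the clues, so hinge ∈ bin-Blue.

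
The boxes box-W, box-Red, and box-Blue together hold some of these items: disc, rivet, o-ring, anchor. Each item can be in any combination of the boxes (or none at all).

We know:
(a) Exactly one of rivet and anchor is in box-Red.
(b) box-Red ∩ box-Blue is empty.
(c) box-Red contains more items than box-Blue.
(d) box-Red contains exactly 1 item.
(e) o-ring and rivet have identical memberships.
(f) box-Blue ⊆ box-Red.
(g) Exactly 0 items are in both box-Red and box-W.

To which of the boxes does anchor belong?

anchor: box-Red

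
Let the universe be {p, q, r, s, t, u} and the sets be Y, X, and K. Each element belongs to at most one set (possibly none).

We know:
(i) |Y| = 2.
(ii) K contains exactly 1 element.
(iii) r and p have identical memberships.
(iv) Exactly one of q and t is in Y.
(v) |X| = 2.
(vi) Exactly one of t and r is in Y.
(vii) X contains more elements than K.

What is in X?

X = {p, r}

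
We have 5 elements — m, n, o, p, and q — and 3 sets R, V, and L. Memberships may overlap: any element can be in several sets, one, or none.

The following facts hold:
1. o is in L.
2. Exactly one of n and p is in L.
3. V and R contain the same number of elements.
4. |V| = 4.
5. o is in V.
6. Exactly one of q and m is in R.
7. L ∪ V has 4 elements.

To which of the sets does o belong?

From (1): o ∈ L.
From (5): o ∈ V.
Suppose o ∉ R: no assignment then satisfies all the clues, so o ∈ R.

o: L, R, V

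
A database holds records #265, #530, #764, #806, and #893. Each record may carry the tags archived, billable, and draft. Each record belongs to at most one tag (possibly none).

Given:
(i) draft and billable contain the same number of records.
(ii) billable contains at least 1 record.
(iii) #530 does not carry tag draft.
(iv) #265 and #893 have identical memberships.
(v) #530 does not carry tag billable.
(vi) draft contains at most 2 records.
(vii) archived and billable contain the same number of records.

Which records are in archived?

From (iii): #530 ∉ draft.
From (v): #530 ∉ billable.
Suppose #265 ∈ archived: no assignment then satisfies all the clues, so #265 ∉ archived.

archived = {#530}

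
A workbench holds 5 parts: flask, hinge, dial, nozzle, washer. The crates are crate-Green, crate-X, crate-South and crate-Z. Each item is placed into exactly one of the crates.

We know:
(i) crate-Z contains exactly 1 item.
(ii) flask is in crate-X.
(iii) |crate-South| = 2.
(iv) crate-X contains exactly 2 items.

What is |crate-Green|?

0

From (ii): flask ∈ crate-X.
Suppose hinge ∈ crate-Green: no assignment then satisfies all the clues, so hinge ∉ crate-Green.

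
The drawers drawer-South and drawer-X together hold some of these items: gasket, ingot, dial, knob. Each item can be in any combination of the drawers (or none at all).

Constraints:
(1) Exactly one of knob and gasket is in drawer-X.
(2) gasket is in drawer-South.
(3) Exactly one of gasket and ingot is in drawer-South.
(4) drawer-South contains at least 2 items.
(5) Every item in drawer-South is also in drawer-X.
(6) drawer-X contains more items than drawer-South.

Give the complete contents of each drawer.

drawer-South = {dial, gasket}; drawer-X = {dial, gasket, ingot}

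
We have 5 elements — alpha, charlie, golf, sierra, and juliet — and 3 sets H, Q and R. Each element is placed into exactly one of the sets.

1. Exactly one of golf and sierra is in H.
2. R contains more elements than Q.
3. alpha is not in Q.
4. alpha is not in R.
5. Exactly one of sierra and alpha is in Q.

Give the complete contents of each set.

From (3): alpha ∉ Q.
From (4): alpha ∉ R.
(5) (exactly one): sierra ∈ Q.
Only one set left: alpha ∈ H.
(1) (exactly one): golf ∈ H.
Suppose charlie ∈ H: no assignment then satisfies all the clues, so charlie ∉ H.

H = {alpha, golf}; Q = {sierra}; R = {charlie, juliet}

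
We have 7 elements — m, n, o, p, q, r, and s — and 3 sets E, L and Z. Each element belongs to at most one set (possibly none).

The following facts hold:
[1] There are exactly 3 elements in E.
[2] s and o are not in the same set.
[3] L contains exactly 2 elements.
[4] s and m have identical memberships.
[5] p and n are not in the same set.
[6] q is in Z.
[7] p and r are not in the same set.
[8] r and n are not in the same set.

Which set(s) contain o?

o: L

From (6): q ∈ Z.
Suppose o ∈ E: no assignment then satisfies all the clues, so o ∉ E.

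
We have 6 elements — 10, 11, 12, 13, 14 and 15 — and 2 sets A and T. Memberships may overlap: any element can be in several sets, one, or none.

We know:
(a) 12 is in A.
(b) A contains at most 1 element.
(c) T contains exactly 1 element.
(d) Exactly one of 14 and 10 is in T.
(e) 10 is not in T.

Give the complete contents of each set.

From (a): 12 ∈ A.
From (e): 10 ∉ T.
(b): A already has 1, so the rest are out.
(d) (exactly one): 14 ∈ T.
(c): T already has 1, so the rest are out.

A = {12}; T = {14}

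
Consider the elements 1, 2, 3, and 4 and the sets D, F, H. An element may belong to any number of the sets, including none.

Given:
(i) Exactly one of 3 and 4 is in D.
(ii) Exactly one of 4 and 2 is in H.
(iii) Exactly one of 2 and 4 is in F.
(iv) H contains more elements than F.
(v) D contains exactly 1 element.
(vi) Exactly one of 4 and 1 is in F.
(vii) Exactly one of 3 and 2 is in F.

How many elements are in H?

3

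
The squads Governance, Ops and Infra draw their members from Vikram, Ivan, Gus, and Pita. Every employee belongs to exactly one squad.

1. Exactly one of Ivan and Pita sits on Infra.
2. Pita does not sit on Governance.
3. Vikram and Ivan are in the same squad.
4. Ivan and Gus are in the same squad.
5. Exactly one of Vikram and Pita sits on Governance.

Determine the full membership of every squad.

From (2): Pita ∉ Governance.
(5) (exactly one): Vikram ∈ Governance.
(3): Ivan matches Vikram: Ivan ∈ Governance.
(4): Gus matches Ivan: Gus ∈ Governance.
(1) (exactly one): Pita ∈ Infra.

Governance = {Gus, Ivan, Vikram}; Ops = {}; Infra = {Pita}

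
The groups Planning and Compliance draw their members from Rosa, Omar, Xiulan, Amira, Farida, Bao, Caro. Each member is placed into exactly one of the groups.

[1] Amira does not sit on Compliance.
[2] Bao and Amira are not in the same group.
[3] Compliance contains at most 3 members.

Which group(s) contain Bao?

Bao: Compliance

From (1): Amira ∉ Compliance.
Only one group left: Amira ∈ Planning.
(2): Bao ∉ Planning.
Only one group left: Bao ∈ Compliance.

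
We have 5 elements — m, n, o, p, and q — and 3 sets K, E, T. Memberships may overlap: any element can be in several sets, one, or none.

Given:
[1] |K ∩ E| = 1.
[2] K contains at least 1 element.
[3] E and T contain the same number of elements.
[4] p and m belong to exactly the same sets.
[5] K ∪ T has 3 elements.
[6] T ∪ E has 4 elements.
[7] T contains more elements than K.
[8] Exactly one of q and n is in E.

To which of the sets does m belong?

m: T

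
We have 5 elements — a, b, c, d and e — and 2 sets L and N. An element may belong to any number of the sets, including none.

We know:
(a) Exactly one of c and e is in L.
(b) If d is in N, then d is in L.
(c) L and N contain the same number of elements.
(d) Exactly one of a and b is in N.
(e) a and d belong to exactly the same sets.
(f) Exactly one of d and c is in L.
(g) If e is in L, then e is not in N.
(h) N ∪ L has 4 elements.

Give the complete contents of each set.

L = {a, d, e}; N = {a, c, d}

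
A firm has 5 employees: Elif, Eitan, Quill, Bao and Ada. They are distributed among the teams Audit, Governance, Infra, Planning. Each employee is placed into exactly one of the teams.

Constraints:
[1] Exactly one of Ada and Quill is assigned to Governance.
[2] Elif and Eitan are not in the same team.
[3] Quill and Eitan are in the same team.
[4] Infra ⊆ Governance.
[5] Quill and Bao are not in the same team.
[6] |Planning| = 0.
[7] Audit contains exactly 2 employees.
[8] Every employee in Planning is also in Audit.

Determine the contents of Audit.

(6): Planning already has 0, so the rest are out.
Suppose Elif ∈ Audit: no assignment then satisfies all the clues, so Elif ∉ Audit.

Audit = {Eitan, Quill}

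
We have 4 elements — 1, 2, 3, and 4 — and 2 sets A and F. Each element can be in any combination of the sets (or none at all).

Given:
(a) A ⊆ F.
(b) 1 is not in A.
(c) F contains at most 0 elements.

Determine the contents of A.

From (b): 1 ∉ A.
(c): F already has 0, so the rest are out.
(a) contrapositive: 2 ∉ A.
(a) contrapositive: 3 ∉ A.
(a) contrapositive: 4 ∉ A.

A = {}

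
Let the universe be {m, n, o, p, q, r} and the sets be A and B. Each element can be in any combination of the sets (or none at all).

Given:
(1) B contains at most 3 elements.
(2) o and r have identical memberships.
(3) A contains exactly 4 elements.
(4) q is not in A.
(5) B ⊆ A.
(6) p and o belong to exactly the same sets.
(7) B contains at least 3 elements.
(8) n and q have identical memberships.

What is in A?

From (4): q ∉ A.
(5) contrapositive: q ∉ B.
(8): n matches q: n ∉ A.
(8): n matches q: n ∉ B.
(3): only 4 candidates remain for A, so all are in.

A = {m, o, p, r}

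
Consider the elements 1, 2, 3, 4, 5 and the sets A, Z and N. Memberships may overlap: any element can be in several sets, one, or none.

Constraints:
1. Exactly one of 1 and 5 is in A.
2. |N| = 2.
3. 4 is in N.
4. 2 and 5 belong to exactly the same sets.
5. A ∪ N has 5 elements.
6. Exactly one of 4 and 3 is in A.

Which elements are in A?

A = {2, 3, 5}

From (3): 4 ∈ N.
Suppose 1 ∈ A: no assignment then satisfies all the clues, so 1 ∉ A.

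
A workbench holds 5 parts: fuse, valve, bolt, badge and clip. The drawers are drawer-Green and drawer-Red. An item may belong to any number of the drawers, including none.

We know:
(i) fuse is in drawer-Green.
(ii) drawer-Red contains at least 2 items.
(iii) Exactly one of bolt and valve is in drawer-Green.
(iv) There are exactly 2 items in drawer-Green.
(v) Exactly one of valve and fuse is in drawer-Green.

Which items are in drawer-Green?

From (i): fuse ∈ drawer-Green.
(v) (exactly one): valve ∉ drawer-Green.
(iii) (exactly one): bolt ∈ drawer-Green.
(iv): drawer-Green already has 2, so the rest are out.

drawer-Green = {bolt, fuse}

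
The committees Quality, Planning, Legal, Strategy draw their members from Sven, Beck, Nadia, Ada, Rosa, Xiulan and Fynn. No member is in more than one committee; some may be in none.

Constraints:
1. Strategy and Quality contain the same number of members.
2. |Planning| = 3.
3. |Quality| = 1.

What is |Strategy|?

1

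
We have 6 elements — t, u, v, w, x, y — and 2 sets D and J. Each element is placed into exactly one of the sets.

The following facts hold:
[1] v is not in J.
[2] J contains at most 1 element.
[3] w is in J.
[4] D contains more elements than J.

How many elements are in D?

5

From (1): v ∉ J.
From (3): w ∈ J.
(2): J already has 1, so the rest are out.
Only one set left: t ∈ D.
Only one set left: u ∈ D.
Only one set left: v ∈ D.
Only one set left: x ∈ D.
Only one set left: y ∈ D.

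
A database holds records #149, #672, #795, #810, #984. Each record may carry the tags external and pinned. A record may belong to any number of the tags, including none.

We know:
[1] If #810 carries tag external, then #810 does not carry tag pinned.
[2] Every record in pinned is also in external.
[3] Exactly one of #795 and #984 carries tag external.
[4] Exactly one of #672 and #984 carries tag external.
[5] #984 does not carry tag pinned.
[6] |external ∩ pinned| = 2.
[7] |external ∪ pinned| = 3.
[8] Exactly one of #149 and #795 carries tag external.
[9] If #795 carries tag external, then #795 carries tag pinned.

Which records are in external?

external = {#672, #795, #810}

From (5): #984 ∉ pinned.
Suppose #149 ∈ external: no assignment then satisfies all the clues, so #149 ∉ external.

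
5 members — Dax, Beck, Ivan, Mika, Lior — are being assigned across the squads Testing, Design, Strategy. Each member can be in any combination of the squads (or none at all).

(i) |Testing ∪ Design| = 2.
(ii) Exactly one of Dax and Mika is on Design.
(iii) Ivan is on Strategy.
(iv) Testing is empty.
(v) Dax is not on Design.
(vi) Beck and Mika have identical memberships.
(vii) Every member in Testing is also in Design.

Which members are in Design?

Design = {Beck, Mika}

From (iii): Ivan ∈ Strategy.
From (v): Dax ∉ Design.
(ii) (exactly one): Mika ∈ Design.
(iv): Testing already has 0, so the rest are out.
(vi): Beck matches Mika: Beck ∈ Design.
Suppose Ivan ∈ Design: no assignment then satisfies all the clues, so Ivan ∉ Design.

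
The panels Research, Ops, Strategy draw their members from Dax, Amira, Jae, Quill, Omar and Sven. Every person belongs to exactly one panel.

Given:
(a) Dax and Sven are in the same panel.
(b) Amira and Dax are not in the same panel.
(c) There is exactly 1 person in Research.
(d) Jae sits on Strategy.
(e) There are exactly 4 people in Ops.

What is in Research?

Research = {Amira}

From (d): Jae ∈ Strategy.
Suppose Dax ∈ Research: no assignment then satisfies all the clues, so Dax ∉ Research.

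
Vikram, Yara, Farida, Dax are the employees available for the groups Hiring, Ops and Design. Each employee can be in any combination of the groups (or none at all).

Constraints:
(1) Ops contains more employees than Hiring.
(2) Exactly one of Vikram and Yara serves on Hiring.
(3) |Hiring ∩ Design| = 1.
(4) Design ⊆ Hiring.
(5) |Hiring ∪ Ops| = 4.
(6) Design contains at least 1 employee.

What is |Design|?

1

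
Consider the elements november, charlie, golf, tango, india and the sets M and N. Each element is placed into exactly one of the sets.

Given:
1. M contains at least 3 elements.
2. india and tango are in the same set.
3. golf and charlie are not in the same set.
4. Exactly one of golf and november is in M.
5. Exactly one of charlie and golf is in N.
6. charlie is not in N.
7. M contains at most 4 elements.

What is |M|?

4

From (6): charlie ∉ N.
(5) (exactly one): golf ∈ N.
Only one set left: charlie ∈ M.
(4) (exactly one): november ∈ M.
Suppose tango ∉ M: no assignment then satisfies all the clues, so tango ∈ M.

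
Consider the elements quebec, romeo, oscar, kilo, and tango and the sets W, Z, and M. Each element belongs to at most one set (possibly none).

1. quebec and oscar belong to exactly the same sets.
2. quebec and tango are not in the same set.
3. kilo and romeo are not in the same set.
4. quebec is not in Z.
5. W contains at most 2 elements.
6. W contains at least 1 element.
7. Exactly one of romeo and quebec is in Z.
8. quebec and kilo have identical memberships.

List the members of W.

W = {tango}

From (4): quebec ∉ Z.
(1): oscar matches quebec: oscar ∉ Z.
(7) (exactly one): romeo ∈ Z.
(8): kilo matches quebec: kilo ∉ Z.
Suppose quebec ∈ W: no assignment then satisfies all the clues, so quebec ∉ W.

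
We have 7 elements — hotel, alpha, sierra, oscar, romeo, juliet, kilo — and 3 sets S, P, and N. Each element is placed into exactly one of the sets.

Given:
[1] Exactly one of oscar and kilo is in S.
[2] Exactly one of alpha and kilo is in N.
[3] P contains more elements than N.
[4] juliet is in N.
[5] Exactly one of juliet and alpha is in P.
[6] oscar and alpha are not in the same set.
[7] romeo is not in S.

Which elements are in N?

N = {juliet, kilo}

From (4): juliet ∈ N.
From (7): romeo ∉ S.
(5) (exactly one): alpha ∈ P.
(6): oscar ∉ P.
(2) (exactly one): kilo ∈ N.
(1) (exactly one): oscar ∈ S.
Suppose hotel ∈ N: no assignment then satisfies all the clues, so hotel ∉ N.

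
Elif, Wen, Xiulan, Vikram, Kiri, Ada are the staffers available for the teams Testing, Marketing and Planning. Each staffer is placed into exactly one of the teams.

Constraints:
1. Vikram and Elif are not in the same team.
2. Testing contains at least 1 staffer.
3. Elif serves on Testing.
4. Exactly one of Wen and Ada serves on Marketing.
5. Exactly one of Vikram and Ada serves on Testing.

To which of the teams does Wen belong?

From (3): Elif ∈ Testing.
(1): Vikram ∉ Testing.
(5) (exactly one): Ada ∈ Testing.
(4) (exactly one): Wen ∈ Marketing.

Wen: Marketing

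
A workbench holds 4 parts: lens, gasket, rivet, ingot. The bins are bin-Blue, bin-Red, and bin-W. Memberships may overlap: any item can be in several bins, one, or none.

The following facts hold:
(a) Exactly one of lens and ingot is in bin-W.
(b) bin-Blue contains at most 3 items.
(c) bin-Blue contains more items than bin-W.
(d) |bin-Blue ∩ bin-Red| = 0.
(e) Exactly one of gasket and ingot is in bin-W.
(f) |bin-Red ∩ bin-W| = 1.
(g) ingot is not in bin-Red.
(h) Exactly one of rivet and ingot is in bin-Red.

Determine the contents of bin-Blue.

bin-Blue = {gasket, ingot, lens}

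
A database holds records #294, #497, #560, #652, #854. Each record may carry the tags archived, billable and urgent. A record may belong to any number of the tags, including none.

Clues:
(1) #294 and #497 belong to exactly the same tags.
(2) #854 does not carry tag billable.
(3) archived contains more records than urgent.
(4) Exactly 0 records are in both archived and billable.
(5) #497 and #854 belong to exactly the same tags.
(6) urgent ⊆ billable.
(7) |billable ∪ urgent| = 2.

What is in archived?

From (2): #854 ∉ billable.
(5): #497 matches #854: #497 ∉ billable.
(6) contrapositive: #497 ∉ urgent.
(6) contrapositive: #854 ∉ urgent.
(1): #294 matches #497: #294 ∉ billable.
(1): #294 matches #497: #294 ∉ urgent.
Suppose #294 ∉ archived: no assignment then satisfies all the clues, so #294 ∈ archived.

archived = {#294, #497, #854}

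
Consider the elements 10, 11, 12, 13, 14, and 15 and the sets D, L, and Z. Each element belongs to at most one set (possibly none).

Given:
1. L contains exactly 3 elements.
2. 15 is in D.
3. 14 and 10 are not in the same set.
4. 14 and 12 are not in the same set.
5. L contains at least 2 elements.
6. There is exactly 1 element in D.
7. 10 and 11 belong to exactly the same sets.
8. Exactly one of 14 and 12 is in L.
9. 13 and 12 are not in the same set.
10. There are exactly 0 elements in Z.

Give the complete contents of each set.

D = {15}; L = {10, 11, 12}; Z = {}

From (2): 15 ∈ D.
(6): D already has 1, so the rest are out.
(10): Z already has 0, so the rest are out.
Suppose 10 ∉ L: no assignment then satisfies all the clues, so 10 ∈ L.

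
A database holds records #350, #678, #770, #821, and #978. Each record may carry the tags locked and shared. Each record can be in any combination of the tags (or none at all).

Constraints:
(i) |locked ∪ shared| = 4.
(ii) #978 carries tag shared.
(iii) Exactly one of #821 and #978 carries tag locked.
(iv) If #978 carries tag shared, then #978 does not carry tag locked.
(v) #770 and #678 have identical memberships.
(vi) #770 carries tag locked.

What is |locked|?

From (ii): #978 ∈ shared.
From (vi): #770 ∈ locked.
(iv): #978 ∉ locked.
(v): #678 matches #770: #678 ∈ locked.
(iii) (exactly one): #821 ∈ locked.
Suppose #350 ∈ locked: no assignment then satisfies all the clues, so #350 ∉ locked.

3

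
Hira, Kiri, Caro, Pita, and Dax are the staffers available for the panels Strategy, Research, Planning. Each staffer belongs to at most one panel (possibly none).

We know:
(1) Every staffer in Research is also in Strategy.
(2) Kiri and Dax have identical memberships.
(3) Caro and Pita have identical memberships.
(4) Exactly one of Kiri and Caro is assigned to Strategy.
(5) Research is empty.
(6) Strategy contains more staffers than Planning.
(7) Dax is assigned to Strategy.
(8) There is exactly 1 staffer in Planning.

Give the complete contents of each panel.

Strategy = {Dax, Kiri}; Research = {}; Planning = {Hira}

From (7): Dax ∈ Strategy.
(2): Kiri matches Dax: Kiri ∈ Strategy.
(4) (exactly one): Caro ∉ Strategy.
(5): Research already has 0, so the rest are out.
(3): Pita matches Caro: Pita ∉ Strategy.
Suppose Hira ∈ Strategy: no assignment then satisfies all the clues, so Hira ∉ Strategy.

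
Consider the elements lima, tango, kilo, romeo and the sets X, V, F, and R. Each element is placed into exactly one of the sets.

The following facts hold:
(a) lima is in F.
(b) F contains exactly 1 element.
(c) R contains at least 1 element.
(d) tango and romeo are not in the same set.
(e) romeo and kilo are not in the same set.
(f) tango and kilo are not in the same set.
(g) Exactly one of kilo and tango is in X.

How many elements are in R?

1

From (a): lima ∈ F.
(b): F already has 1, so the rest are out.
Suppose romeo ∈ X: no assignment then satisfies all the clues, so romeo ∉ X.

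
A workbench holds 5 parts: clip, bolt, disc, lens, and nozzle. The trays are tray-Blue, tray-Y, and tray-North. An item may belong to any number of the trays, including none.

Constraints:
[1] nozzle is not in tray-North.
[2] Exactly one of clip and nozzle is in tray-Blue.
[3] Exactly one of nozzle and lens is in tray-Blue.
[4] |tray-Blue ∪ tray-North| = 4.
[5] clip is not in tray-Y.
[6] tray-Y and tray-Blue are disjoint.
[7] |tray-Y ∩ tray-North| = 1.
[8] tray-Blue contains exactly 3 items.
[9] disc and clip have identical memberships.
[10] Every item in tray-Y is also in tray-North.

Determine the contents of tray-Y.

tray-Y = {bolt}

From (1): nozzle ∉ tray-North.
From (5): clip ∉ tray-Y.
(9): disc matches clip: disc ∉ tray-Y.
(10) contrapositive: nozzle ∉ tray-Y.
Suppose bolt ∉ tray-Y: no assignment then satisfies all the clues, so bolt ∈ tray-Y.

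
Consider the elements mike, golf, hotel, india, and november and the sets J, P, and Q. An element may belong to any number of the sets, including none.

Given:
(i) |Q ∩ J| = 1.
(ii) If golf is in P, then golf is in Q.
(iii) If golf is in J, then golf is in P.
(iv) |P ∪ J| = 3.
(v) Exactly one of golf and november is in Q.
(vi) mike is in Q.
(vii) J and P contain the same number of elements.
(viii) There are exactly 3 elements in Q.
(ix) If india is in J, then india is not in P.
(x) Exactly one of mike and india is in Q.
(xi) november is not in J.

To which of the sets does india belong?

india: J

From (vi): mike ∈ Q.
From (xi): november ∉ J.
(x) (exactly one): india ∉ Q.
Suppose india ∉ J: no assignment then satisfies all the clues, so india ∈ J.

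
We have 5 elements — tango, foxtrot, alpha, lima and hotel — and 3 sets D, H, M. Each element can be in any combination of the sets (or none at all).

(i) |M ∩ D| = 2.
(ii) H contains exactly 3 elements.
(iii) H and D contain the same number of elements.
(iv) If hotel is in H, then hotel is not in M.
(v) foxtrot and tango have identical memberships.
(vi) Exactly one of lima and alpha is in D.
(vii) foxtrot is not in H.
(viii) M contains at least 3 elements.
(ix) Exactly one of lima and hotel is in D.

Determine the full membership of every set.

D = {foxtrot, lima, tango}; H = {alpha, hotel, lima}; M = {alpha, foxtrot, tango}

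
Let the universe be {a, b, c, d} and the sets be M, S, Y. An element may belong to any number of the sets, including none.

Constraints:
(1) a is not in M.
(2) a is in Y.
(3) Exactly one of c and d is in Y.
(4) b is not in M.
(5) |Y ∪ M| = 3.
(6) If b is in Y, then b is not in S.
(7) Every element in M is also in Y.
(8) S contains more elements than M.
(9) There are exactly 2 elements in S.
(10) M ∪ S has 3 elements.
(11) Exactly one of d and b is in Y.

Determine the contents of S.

S = {a, d}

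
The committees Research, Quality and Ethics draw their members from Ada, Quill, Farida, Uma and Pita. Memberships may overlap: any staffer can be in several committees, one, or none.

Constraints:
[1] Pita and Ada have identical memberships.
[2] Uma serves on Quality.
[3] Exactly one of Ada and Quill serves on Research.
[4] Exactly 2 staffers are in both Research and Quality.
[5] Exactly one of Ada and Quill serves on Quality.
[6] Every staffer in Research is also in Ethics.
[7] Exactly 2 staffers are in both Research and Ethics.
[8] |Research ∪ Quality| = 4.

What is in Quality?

Quality = {Ada, Farida, Pita, Uma}

From (2): Uma ∈ Quality.
Suppose Ada ∉ Quality: no assignment then satisfies all the clues, so Ada ∈ Quality.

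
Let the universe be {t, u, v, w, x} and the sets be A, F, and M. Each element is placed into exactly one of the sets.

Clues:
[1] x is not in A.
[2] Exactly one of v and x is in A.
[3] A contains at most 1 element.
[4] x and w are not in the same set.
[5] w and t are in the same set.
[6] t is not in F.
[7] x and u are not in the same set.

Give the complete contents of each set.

From (1): x ∉ A.
From (6): t ∉ F.
(2) (exactly one): v ∈ A.
(3): A already has 1, so the rest are out.
(5): w matches t: w ∉ F.
Only one set left: t ∈ M.
Only one set left: w ∈ M.
(4): x ∉ M.
Only one set left: x ∈ F.
(7): u ∉ F.
Only one set left: u ∈ M.

A = {v}; F = {x}; M = {t, u, w}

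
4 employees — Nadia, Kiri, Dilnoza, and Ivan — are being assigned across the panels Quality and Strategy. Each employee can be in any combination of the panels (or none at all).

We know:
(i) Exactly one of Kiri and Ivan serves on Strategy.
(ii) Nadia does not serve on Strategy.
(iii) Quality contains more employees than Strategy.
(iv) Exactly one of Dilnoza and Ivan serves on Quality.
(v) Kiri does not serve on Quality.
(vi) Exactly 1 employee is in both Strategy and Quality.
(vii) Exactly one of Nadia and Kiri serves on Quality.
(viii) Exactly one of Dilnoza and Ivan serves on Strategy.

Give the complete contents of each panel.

Quality = {Ivan, Nadia}; Strategy = {Ivan}

From (ii): Nadia ∉ Strategy.
From (v): Kiri ∉ Quality.
(vii) (exactly one): Nadia ∈ Quality.
Suppose Kiri ∈ Strategy: no assignment then satisfies all the clues, so Kiri ∉ Strategy.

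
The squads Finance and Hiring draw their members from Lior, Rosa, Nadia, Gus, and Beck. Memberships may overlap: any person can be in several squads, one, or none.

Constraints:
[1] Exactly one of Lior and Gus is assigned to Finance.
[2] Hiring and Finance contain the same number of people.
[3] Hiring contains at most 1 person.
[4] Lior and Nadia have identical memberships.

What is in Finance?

Finance = {Gus}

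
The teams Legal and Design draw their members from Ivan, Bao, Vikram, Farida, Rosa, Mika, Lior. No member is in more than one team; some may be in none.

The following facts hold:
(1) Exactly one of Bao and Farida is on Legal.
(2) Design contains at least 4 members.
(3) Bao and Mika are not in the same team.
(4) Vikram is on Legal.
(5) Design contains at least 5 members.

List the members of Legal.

From (4): Vikram ∈ Legal.
Suppose Ivan ∈ Legal: no assignment then satisfies all the clues, so Ivan ∉ Legal.

Legal = {Bao, Vikram}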